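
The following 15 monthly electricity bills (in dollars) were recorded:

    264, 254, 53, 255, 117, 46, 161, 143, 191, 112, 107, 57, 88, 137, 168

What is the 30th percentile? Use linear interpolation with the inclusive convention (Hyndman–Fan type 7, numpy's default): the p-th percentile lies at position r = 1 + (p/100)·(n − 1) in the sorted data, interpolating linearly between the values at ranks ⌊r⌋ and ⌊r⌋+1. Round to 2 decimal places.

Sorted: 46, 53, 57, 88, 107, 112, 117, 137, 143, 161, 168, 191, 254, 255, 264.
n = 15.
r = 1 + (30/100)·(15 − 1) = 1 + 4.2 = 5.2.
Rank 5 is 107 and rank 6 is 112.
Interpolate: 107 + 0.2·(112 − 107) = 107 + 0.2·5 = 108.

108.00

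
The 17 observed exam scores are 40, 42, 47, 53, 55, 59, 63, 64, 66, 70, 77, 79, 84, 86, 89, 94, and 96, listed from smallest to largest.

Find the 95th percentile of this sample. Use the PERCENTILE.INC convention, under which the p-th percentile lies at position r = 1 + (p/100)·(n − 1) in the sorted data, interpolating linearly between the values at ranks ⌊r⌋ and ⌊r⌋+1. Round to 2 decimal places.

n = 17.
r = 1 + (95/100)·(17 − 1) = 1 + 15.2 = 16.2.
Rank 16 is 94 and rank 17 is 96.
Interpolate: 94 + 0.2·(96 − 94) = 94 + 0.2·2 = 94.4.

94.40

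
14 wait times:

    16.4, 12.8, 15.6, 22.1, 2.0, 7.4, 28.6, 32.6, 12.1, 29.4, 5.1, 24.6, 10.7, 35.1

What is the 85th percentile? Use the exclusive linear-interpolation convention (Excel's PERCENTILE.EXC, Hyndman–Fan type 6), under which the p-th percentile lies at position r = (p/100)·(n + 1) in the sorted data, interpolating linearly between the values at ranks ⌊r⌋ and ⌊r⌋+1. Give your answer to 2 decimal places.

31.80

Sorted: 2.0, 5.1, 7.4, 10.7, 12.1, 12.8, 15.6, 16.4, 22.1, 24.6, 28.6, 29.4, 32.6, 35.1.
n = 14.
r = (85/100)·(14 + 1) = 12.75.
Rank 12 is 29.4 and rank 13 is 32.6.
Interpolate: 29.4 + 0.75·(32.6 − 29.4) = 29.4 + 0.75·3.2 = 31.8.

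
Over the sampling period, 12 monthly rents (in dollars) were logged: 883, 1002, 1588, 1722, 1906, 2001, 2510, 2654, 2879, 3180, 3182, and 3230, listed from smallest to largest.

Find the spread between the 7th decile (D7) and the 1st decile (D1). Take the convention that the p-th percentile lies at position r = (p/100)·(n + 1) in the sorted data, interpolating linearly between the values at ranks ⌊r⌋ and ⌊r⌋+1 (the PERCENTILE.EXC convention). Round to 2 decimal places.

n = 12.
P10: r = 1.3; ranks 1–2 are 883, 1002; interpolating gives 918.7.
P70: r = 9.1; ranks 9–10 are 2879, 3180; interpolating gives 2909.1.
Difference: 2909.1 − 918.7 = 1990.4.

1990.40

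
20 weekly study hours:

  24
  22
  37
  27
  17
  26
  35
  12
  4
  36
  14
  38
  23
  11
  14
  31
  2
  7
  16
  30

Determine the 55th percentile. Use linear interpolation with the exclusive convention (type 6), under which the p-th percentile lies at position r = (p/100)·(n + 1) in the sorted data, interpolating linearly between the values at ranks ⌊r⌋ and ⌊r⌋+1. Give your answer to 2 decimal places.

23.55

Sorted: 2, 4, 7, 11, 12, 14, 14, 16, 17, 22, 23, 24, 26, 27, 30, 31, 35, 36, 37, 38.
n = 20.
r = (55/100)·(20 + 1) = 11.55.
Rank 11 is 23 and rank 12 is 24.
Interpolate: 23 + 0.55·(24 − 23) = 23 + 0.55·1 = 23.55.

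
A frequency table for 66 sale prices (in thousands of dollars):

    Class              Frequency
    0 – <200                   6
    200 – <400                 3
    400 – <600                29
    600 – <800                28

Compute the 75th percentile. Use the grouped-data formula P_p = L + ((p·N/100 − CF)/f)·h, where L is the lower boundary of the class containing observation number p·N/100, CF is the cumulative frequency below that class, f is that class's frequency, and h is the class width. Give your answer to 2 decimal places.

682.14

N = 66; target position k = 75/100 · 66 = 49.5.
Cumulative frequencies: 6, 9, 38, 66.
Observation 49.5 falls in the class 600 – <800.
L = 600, CF = 38, f = 28, h = 200.
P75 = 600 + ((49.5 − 38)/28)·200 = 600 + 82.1429 = 682.143.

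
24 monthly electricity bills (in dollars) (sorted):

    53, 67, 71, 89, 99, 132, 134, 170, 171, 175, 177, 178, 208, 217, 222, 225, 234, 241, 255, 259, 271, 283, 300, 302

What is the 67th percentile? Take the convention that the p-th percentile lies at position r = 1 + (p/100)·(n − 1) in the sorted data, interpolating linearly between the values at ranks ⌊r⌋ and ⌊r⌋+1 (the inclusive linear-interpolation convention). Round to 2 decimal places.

228.69

n = 24.
r = 1 + (67/100)·(24 − 1) = 1 + 15.41 = 16.41.
Rank 16 is 225 and rank 17 is 234.
Interpolate: 225 + 0.41·(234 − 225) = 225 + 0.41·9 = 228.69.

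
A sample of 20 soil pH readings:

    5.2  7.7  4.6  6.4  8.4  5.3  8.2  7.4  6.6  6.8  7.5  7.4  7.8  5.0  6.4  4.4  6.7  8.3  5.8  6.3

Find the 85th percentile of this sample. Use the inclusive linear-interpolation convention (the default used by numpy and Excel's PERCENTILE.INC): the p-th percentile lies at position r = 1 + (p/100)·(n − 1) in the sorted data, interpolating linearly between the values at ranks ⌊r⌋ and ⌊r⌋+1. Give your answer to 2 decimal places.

7.86

Sorted: 4.4, 4.6, 5.0, 5.2, 5.3, 5.8, 6.3, 6.4, 6.4, 6.6, 6.7, 6.8, 7.4, 7.4, 7.5, 7.7, 7.8, 8.2, 8.3, 8.4.
n = 20.
r = 1 + (85/100)·(20 − 1) = 1 + 16.15 = 17.15.
Rank 17 is 7.8 and rank 18 is 8.2.
Interpolate: 7.8 + 0.15·(8.2 − 7.8) = 7.8 + 0.15·0.4 = 7.86.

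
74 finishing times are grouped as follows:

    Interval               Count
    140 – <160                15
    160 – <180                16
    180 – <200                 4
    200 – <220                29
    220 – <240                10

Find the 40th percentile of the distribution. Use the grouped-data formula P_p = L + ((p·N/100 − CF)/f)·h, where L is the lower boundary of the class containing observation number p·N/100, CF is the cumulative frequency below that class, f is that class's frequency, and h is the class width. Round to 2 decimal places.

N = 74; target position k = 40/100 · 74 = 29.6.
Cumulative frequencies: 15, 31, 35, 64, 74.
Observation 29.6 falls in the class 160 – <180.
L = 160, CF = 15, f = 16, h = 20.
P40 = 160 + ((29.6 − 15)/16)·20 = 160 + 18.25 = 178.25.

178.25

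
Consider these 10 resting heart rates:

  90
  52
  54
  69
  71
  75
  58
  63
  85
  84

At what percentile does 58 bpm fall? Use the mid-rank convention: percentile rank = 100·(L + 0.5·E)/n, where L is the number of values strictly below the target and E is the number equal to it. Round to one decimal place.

Sorted: 52, 54, 58, 63, 69, 71, 75, 84, 85, 90.
Count below 58: L = 2; count equal: E = 1; n = 10.
Percentile rank = 100·(2 + 0.5·1)/10 = 100·2.5/10 = 25.

25.0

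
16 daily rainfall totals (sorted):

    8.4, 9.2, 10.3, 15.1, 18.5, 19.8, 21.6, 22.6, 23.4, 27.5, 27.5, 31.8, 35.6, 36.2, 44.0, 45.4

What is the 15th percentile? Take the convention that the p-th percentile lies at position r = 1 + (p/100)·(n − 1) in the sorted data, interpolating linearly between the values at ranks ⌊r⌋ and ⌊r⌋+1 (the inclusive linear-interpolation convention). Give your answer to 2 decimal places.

n = 16.
r = 1 + (15/100)·(16 − 1) = 1 + 2.25 = 3.25.
Rank 3 is 10.3 and rank 4 is 15.1.
Interpolate: 10.3 + 0.25·(15.1 − 10.3) = 10.3 + 0.25·4.8 = 11.5.

11.50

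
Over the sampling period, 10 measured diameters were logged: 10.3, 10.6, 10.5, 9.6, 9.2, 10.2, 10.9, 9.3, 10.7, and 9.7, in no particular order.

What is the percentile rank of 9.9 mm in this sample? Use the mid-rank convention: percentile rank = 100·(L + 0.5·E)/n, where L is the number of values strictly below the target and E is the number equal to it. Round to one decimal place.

Sorted: 9.2, 9.3, 9.6, 9.7, 10.2, 10.3, 10.5, 10.6, 10.7, 10.9.
Count below 9.9: L = 4; count equal: E = 0; n = 10.
Percentile rank = 100·(4 + 0.5·0)/10 = 100·4/10 = 40.

40.0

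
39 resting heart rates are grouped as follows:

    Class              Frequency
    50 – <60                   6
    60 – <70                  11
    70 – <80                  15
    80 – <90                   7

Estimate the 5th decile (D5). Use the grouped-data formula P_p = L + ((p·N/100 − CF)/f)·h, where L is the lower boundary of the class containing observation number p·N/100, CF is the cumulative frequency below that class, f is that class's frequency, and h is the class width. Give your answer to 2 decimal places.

71.67

N = 39; target position k = 50/100 · 39 = 19.5.
Cumulative frequencies: 6, 17, 32, 39.
Observation 19.5 falls in the class 70 – <80.
L = 70, CF = 17, f = 15, h = 10.
P50 = 70 + ((19.5 − 17)/15)·10 = 70 + 1.66667 = 71.6667.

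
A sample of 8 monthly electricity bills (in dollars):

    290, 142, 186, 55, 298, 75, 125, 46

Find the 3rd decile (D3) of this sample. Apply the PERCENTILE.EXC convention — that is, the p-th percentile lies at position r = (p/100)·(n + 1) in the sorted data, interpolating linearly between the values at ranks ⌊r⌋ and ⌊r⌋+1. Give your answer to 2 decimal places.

69.00

Sorted: 46, 55, 75, 125, 142, 186, 290, 298.
n = 8.
r = (30/100)·(8 + 1) = 2.7.
Rank 2 is 55 and rank 3 is 75.
Interpolate: 55 + 0.7·(75 − 55) = 55 + 0.7·20 = 69.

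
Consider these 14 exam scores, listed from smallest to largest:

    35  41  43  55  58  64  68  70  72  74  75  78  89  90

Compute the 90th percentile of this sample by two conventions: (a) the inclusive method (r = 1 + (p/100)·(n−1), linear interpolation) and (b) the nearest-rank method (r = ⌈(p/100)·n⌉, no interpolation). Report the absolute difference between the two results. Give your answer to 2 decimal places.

3.30

n = 14.
(a) r = 12.7; between ranks 12 (78) and 13 (89): 85.7.
(b) the nearest-rank method: rank 13 → 89.
|85.7 − 89| = 3.3.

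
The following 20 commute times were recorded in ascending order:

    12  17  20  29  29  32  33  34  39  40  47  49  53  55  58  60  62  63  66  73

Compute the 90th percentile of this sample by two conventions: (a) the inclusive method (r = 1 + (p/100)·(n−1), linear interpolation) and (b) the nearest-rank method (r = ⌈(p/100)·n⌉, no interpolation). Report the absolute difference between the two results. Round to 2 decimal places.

n = 20.
(a) r = 18.1; between ranks 18 (63) and 19 (66): 63.3.
(b) the nearest-rank method: rank 18 → 63.
|63.3 − 63| = 0.3.

0.30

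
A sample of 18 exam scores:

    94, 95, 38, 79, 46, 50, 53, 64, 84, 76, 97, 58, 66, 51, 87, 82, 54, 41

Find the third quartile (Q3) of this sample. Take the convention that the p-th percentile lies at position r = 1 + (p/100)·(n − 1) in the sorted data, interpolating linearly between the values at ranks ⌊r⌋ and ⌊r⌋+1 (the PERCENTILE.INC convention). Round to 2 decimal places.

83.50

Sorted: 38, 41, 46, 50, 51, 53, 54, 58, 64, 66, 76, 79, 82, 84, 87, 94, 95, 97.
n = 18.
r = 1 + (75/100)·(18 − 1) = 1 + 12.75 = 13.75.
Rank 13 is 82 and rank 14 is 84.
Interpolate: 82 + 0.75·(84 − 82) = 82 + 0.75·2 = 83.5.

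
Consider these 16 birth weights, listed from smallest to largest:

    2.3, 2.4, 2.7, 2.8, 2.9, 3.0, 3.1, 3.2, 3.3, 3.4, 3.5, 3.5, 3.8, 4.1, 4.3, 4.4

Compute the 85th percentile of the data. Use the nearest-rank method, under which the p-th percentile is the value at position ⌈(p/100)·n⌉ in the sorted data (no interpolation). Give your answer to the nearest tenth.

n = 16.
Position = ⌈85/100 · 16⌉ = ⌈13.6⌉ = 14.
The value at rank 14 is 4.1.

4.1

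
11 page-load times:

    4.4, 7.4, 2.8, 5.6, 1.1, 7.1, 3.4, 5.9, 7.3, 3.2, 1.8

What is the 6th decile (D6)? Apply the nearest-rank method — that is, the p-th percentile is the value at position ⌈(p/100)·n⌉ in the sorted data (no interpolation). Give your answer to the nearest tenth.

5.6

Sorted: 1.1, 1.8, 2.8, 3.2, 3.4, 4.4, 5.6, 5.9, 7.1, 7.3, 7.4.
n = 11.
Position = ⌈60/100 · 11⌉ = ⌈6.6⌉ = 7.
The value at rank 7 is 5.6.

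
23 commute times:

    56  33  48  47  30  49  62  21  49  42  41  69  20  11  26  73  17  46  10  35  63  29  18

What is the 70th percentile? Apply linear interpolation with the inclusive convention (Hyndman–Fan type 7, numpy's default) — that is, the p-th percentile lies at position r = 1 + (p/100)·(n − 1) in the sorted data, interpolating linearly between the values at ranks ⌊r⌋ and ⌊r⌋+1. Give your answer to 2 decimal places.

48.40

Sorted: 10, 11, 17, 18, 20, 21, 26, 29, 30, 33, 35, 41, 42, 46, 47, 48, 49, 49, 56, 62, 63, 69, 73.
n = 23.
r = 1 + (70/100)·(23 − 1) = 1 + 15.4 = 16.4.
Rank 16 is 48 and rank 17 is 49.
Interpolate: 48 + 0.4·(49 − 48) = 48 + 0.4·1 = 48.4.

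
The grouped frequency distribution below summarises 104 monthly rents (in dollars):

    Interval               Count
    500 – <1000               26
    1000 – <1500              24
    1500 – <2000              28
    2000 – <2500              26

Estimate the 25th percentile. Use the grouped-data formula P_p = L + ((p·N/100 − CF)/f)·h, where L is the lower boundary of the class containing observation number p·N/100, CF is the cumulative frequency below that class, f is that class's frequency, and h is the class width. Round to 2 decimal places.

N = 104; target position k = 25/100 · 104 = 26.
Cumulative frequencies: 26, 50, 78, 104.
Observation 26 falls in the class 500 – <1000.
L = 500, CF = 0, f = 26, h = 500.
P25 = 500 + ((26 − 0)/26)·500 = 500 + 500 = 1000.

1000.00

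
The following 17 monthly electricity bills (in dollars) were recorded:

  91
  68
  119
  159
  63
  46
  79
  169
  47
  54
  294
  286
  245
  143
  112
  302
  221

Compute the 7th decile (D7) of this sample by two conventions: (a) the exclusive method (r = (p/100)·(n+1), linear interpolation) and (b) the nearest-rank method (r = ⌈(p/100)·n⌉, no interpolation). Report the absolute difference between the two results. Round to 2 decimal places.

Sorted: 46, 47, 54, 63, 68, 79, 91, 112, 119, 143, 159, 169, 221, 245, 286, 294, 302.
n = 17.
(a) r = 12.6; between ranks 12 (169) and 13 (221): 200.2.
(b) the nearest-rank method: rank 12 → 169.
|200.2 − 169| = 31.2.

31.20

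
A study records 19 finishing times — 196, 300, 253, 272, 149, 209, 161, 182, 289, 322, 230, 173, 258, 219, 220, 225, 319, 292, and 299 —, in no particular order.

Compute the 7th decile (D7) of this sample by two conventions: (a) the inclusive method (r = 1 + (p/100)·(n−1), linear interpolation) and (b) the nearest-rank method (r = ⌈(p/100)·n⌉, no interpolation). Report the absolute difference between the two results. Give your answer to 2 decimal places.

Sorted: 149, 161, 173, 182, 196, 209, 219, 220, 225, 230, 253, 258, 272, 289, 292, 299, 300, 319, 322.
n = 19.
(a) r = 13.6; between ranks 13 (272) and 14 (289): 282.2.
(b) the nearest-rank method: rank 14 → 289.
|282.2 − 289| = 6.8.

6.80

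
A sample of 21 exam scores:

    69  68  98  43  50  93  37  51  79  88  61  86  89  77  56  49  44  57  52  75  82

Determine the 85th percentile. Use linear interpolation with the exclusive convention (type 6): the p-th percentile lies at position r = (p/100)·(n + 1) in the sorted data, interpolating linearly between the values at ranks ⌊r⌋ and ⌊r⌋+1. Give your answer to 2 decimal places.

88.70

Sorted: 37, 43, 44, 49, 50, 51, 52, 56, 57, 61, 68, 69, 75, 77, 79, 82, 86, 88, 89, 93, 98.
n = 21.
r = (85/100)·(21 + 1) = 18.7.
Rank 18 is 88 and rank 19 is 89.
Interpolate: 88 + 0.7·(89 − 88) = 88 + 0.7·1 = 88.7.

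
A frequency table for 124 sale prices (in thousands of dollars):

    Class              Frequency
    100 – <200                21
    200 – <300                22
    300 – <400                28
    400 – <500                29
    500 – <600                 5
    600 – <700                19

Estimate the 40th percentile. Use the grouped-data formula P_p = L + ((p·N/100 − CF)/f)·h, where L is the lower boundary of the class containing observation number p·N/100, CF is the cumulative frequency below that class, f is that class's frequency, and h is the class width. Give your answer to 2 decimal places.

N = 124; target position k = 40/100 · 124 = 49.6.
Cumulative frequencies: 21, 43, 71, 100, 105, 124.
Observation 49.6 falls in the class 300 – <400.
L = 300, CF = 43, f = 28, h = 100.
P40 = 300 + ((49.6 − 43)/28)·100 = 300 + 23.5714 = 323.571.

323.57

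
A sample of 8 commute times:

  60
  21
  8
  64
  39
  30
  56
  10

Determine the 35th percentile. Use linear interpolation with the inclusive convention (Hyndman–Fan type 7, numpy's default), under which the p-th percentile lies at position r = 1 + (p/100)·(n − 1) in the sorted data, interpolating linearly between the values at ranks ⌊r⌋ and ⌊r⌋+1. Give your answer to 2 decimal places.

25.05

Sorted: 8, 10, 21, 30, 39, 56, 60, 64.
n = 8.
r = 1 + (35/100)·(8 − 1) = 1 + 2.45 = 3.45.
Rank 3 is 21 and rank 4 is 30.
Interpolate: 21 + 0.45·(30 − 21) = 21 + 0.45·9 = 25.05.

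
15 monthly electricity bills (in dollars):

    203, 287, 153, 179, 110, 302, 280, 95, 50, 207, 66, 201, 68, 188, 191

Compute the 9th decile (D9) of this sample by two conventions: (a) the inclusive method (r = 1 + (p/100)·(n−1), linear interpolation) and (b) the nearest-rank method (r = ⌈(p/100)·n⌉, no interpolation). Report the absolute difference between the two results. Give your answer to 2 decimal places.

Sorted: 50, 66, 68, 95, 110, 153, 179, 188, 191, 201, 203, 207, 280, 287, 302.
n = 15.
(a) r = 13.6; between ranks 13 (280) and 14 (287): 284.2.
(b) the nearest-rank method: rank 14 → 287.
|284.2 − 287| = 2.8.

2.80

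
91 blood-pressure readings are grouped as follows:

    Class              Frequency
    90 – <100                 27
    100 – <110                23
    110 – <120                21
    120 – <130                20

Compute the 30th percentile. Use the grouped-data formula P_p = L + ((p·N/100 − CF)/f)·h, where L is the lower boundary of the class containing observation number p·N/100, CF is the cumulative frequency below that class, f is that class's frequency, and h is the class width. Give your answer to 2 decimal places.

100.13

N = 91; target position k = 30/100 · 91 = 27.3.
Cumulative frequencies: 27, 50, 71, 91.
Observation 27.3 falls in the class 100 – <110.
L = 100, CF = 27, f = 23, h = 10.
P30 = 100 + ((27.3 − 27)/23)·10 = 100 + 0.130435 = 100.13.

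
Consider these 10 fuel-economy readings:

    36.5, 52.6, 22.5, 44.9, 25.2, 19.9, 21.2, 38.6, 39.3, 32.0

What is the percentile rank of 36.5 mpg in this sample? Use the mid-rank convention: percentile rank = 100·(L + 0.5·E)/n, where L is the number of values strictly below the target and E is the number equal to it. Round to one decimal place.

Sorted: 19.9, 21.2, 22.5, 25.2, 32.0, 36.5, 38.6, 39.3, 44.9, 52.6.
Count below 36.5: L = 5; count equal: E = 1; n = 10.
Percentile rank = 100·(5 + 0.5·1)/10 = 100·5.5/10 = 55.

55.0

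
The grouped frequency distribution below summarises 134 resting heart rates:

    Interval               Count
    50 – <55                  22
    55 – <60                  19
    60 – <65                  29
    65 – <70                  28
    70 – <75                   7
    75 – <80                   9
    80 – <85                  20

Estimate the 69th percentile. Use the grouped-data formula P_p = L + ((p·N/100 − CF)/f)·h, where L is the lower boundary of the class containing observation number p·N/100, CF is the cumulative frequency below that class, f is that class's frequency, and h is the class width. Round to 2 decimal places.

N = 134; target position k = 69/100 · 134 = 92.46.
Cumulative frequencies: 22, 41, 70, 98, 105, 114, 134.
Observation 92.46 falls in the class 65 – <70.
L = 65, CF = 70, f = 28, h = 5.
P69 = 65 + ((92.46 − 70)/28)·5 = 65 + 4.01071 = 69.0107.

69.01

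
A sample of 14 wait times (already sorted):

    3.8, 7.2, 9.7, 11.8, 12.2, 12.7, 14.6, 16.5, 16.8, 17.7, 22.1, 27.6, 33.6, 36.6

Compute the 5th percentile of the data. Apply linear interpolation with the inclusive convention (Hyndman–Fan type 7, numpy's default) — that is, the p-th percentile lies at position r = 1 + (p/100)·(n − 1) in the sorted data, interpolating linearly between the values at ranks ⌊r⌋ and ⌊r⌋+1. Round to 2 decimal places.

n = 14.
r = 1 + (5/100)·(14 − 1) = 1 + 0.65 = 1.65.
Rank 1 is 3.8 and rank 2 is 7.2.
Interpolate: 3.8 + 0.65·(7.2 − 3.8) = 3.8 + 0.65·3.4 = 6.01.

6.01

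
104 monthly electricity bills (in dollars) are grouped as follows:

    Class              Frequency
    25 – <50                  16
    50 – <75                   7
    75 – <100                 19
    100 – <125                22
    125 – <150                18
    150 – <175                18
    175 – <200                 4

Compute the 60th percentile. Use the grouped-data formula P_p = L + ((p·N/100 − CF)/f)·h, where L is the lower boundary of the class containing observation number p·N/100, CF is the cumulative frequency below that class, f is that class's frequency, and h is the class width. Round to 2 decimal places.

123.18

N = 104; target position k = 60/100 · 104 = 62.4.
Cumulative frequencies: 16, 23, 42, 64, 82, 100, 104.
Observation 62.4 falls in the class 100 – <125.
L = 100, CF = 42, f = 22, h = 25.
P60 = 100 + ((62.4 − 42)/22)·25 = 100 + 23.1818 = 123.182.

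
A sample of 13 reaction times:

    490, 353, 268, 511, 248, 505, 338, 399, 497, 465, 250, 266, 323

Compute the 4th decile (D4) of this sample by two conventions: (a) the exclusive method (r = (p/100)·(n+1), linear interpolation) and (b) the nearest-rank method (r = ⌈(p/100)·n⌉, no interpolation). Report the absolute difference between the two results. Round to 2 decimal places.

Sorted: 248, 250, 266, 268, 323, 338, 353, 399, 465, 490, 497, 505, 511.
n = 13.
(a) r = 5.6; between ranks 5 (323) and 6 (338): 332.
(b) the nearest-rank method: rank 6 → 338.
|332 − 338| = 6.

6.00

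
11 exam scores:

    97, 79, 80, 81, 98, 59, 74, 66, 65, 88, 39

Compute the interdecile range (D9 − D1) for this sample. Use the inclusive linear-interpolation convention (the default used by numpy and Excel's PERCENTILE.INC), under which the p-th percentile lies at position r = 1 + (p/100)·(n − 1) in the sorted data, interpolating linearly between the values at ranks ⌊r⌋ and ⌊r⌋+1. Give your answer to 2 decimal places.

Sorted: 39, 59, 65, 66, 74, 79, 80, 81, 88, 97, 98.
n = 11.
P10: r = 2 (integer) → 59.
P90: r = 10 (integer) → 97.
Difference: 97 − 59 = 38.

38.00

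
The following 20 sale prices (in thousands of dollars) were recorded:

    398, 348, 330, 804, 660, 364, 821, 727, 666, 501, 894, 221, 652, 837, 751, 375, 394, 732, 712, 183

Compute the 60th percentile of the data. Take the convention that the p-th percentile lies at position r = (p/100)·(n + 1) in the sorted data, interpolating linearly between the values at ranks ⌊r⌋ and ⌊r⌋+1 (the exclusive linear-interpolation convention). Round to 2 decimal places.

Sorted: 183, 221, 330, 348, 364, 375, 394, 398, 501, 652, 660, 666, 712, 727, 732, 751, 804, 821, 837, 894.
n = 20.
r = (60/100)·(20 + 1) = 12.6.
Rank 12 is 666 and rank 13 is 712.
Interpolate: 666 + 0.6·(712 − 666) = 666 + 0.6·46 = 693.6.

693.60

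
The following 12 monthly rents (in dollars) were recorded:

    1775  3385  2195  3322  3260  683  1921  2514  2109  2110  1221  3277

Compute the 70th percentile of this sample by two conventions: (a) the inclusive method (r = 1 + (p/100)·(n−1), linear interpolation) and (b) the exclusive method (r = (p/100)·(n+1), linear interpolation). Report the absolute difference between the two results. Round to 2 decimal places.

Sorted: 683, 1221, 1775, 1921, 2109, 2110, 2195, 2514, 3260, 3277, 3322, 3385.
n = 12.
(a) r = 8.7; between ranks 8 (2514) and 9 (3260): 3036.2.
(b) r = 9.1; between ranks 9 (3260) and 10 (3277): 3261.7.
|3036.2 − 3261.7| = 225.5.

225.50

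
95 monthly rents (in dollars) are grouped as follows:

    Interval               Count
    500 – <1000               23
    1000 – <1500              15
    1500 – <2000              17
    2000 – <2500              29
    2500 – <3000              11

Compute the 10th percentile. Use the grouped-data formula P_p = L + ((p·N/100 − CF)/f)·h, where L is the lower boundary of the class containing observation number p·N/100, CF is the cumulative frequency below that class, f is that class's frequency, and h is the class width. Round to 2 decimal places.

N = 95; target position k = 10/100 · 95 = 9.5.
Cumulative frequencies: 23, 38, 55, 84, 95.
Observation 9.5 falls in the class 500 – <1000.
L = 500, CF = 0, f = 23, h = 500.
P10 = 500 + ((9.5 − 0)/23)·500 = 500 + 206.522 = 706.522.

706.52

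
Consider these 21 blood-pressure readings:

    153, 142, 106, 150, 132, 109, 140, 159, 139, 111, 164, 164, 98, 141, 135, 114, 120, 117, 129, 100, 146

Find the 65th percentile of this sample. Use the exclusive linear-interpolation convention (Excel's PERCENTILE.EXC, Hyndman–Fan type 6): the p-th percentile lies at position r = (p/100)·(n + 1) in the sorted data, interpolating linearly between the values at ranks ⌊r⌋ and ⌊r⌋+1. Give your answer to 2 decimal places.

Sorted: 98, 100, 106, 109, 111, 114, 117, 120, 129, 132, 135, 139, 140, 141, 142, 146, 150, 153, 159, 164, 164.
n = 21.
r = (65/100)·(21 + 1) = 14.3.
Rank 14 is 141 and rank 15 is 142.
Interpolate: 141 + 0.3·(142 − 141) = 141 + 0.3·1 = 141.3.

141.30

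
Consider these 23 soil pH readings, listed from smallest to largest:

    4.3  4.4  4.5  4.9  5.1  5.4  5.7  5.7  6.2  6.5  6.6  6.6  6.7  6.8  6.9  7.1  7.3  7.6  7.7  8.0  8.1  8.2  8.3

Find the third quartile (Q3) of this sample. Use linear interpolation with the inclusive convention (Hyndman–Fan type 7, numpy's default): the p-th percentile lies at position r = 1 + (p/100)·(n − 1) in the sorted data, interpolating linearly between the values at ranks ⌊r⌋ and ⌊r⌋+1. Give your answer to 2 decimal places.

n = 23.
r = 1 + (75/100)·(23 − 1) = 1 + 16.5 = 17.5.
Rank 17 is 7.3 and rank 18 is 7.6.
Interpolate: 7.3 + 0.5·(7.6 − 7.3) = 7.3 + 0.5·0.3 = 7.45.

7.45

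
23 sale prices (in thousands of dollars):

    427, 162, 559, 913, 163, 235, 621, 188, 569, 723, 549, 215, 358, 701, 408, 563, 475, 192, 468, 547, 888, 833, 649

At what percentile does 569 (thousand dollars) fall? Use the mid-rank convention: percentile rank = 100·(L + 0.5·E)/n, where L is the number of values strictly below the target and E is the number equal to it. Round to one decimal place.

Sorted: 162, 163, 188, 192, 215, 235, 358, 408, 427, 468, 475, 547, 549, 559, 563, 569, 621, 649, 701, 723, 833, 888, 913.
Count below 569: L = 15; count equal: E = 1; n = 23.
Percentile rank = 100·(15 + 0.5·1)/23 = 100·15.5/23 = 67.39.

67.4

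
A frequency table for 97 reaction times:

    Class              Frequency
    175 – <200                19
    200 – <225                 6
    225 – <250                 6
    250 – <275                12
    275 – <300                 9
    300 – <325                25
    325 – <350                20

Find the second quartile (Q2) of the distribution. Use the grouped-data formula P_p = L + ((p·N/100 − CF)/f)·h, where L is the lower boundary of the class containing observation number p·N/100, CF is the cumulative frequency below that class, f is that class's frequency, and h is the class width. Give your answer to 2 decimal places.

N = 97; target position k = 50/100 · 97 = 48.5.
Cumulative frequencies: 19, 25, 31, 43, 52, 77, 97.
Observation 48.5 falls in the class 275 – <300.
L = 275, CF = 43, f = 9, h = 25.
P50 = 275 + ((48.5 − 43)/9)·25 = 275 + 15.2778 = 290.278.

290.28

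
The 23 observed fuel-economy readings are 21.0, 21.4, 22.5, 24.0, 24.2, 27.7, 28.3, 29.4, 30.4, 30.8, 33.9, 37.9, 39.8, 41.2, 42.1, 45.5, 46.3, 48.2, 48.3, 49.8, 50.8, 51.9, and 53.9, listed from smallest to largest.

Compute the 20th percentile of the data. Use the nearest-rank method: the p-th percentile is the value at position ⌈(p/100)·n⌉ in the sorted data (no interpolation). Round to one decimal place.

24.2

n = 23.
Position = ⌈20/100 · 23⌉ = ⌈4.6⌉ = 5.
The value at rank 5 is 24.2.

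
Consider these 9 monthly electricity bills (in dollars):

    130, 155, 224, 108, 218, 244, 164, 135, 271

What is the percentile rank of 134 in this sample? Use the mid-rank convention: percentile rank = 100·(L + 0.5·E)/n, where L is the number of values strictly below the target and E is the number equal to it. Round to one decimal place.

22.2

Sorted: 108, 130, 135, 155, 164, 218, 224, 244, 271.
Count below 134: L = 2; count equal: E = 0; n = 9.
Percentile rank = 100·(2 + 0.5·0)/9 = 100·2/9 = 22.22.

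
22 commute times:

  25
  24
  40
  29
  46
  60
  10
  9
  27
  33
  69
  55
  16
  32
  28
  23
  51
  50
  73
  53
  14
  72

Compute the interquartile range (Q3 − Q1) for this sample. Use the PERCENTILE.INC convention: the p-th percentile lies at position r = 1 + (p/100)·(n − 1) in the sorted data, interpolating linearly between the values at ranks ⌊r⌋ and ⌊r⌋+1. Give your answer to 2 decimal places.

Sorted: 9, 10, 14, 16, 23, 24, 25, 27, 28, 29, 32, 33, 40, 46, 50, 51, 53, 55, 60, 69, 72, 73.
n = 22.
P25: r = 6.25; ranks 6–7 are 24, 25; interpolating gives 24.25.
P75: r = 16.75; ranks 16–17 are 51, 53; interpolating gives 52.5.
Difference: 52.5 − 24.25 = 28.25.

28.25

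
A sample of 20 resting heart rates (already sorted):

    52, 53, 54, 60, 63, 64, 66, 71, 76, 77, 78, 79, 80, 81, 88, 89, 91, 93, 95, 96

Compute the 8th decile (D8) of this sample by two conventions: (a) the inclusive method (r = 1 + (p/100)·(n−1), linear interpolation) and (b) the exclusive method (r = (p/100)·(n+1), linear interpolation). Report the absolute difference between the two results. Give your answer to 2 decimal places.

n = 20.
(a) r = 16.2; between ranks 16 (89) and 17 (91): 89.4.
(b) r = 16.8; between ranks 16 (89) and 17 (91): 90.6.
|89.4 − 90.6| = 1.2.

1.20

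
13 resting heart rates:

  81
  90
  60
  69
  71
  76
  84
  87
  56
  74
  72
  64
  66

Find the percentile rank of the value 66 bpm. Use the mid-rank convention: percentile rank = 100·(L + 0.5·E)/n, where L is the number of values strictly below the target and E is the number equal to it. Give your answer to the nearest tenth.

26.9

Sorted: 56, 60, 64, 66, 69, 71, 72, 74, 76, 81, 84, 87, 90.
Count below 66: L = 3; count equal: E = 1; n = 13.
Percentile rank = 100·(3 + 0.5·1)/13 = 100·3.5/13 = 26.92.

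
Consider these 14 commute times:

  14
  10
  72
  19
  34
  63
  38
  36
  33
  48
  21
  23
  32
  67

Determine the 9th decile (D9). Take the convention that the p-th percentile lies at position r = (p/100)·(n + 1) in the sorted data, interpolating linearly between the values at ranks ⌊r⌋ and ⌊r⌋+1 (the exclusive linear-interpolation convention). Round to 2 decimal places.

69.50

Sorted: 10, 14, 19, 21, 23, 32, 33, 34, 36, 38, 48, 63, 67, 72.
n = 14.
r = (90/100)·(14 + 1) = 13.5.
Rank 13 is 67 and rank 14 is 72.
Interpolate: 67 + 0.5·(72 − 67) = 67 + 0.5·5 = 69.5.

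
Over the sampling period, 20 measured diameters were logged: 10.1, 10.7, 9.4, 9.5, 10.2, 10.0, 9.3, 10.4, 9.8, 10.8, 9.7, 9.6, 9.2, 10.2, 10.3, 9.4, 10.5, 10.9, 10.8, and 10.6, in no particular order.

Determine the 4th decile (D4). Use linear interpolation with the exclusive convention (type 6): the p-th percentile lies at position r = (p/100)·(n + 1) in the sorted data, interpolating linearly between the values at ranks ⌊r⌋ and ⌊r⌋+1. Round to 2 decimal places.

Sorted: 9.2, 9.3, 9.4, 9.4, 9.5, 9.6, 9.7, 9.8, 10.0, 10.1, 10.2, 10.2, 10.3, 10.4, 10.5, 10.6, 10.7, 10.8, 10.8, 10.9.
n = 20.
r = (40/100)·(20 + 1) = 8.4.
Rank 8 is 9.8 and rank 9 is 10.0.
Interpolate: 9.8 + 0.4·(10.0 − 9.8) = 9.8 + 0.4·0.2 = 9.88.

9.88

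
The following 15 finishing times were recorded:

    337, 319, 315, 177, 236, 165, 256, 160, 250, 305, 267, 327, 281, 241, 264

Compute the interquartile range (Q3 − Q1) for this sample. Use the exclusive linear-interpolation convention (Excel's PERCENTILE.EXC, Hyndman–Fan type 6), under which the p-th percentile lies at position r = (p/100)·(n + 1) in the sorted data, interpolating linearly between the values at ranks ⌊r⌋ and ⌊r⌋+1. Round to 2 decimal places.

79.00

Sorted: 160, 165, 177, 236, 241, 250, 256, 264, 267, 281, 305, 315, 319, 327, 337.
n = 15.
P25: r = 4 (integer) → 236.
P75: r = 12 (integer) → 315.
Difference: 315 − 236 = 79.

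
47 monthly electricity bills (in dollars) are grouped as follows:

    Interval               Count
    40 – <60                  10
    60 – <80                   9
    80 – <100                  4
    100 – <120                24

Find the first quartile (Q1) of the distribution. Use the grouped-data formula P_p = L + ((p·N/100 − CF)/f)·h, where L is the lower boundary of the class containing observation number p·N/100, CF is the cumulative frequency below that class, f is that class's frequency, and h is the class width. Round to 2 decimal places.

N = 47; target position k = 25/100 · 47 = 11.75.
Cumulative frequencies: 10, 19, 23, 47.
Observation 11.75 falls in the class 60 – <80.
L = 60, CF = 10, f = 9, h = 20.
P25 = 60 + ((11.75 − 10)/9)·20 = 60 + 3.88889 = 63.8889.

63.89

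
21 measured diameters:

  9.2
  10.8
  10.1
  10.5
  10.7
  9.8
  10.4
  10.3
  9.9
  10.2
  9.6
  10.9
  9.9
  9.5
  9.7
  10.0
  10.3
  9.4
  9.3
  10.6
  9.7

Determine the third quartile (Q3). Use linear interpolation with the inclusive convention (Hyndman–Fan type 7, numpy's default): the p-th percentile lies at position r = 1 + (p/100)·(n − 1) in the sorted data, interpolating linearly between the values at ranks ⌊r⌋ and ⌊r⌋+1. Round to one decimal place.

10.4

Sorted: 9.2, 9.3, 9.4, 9.5, 9.6, 9.7, 9.7, 9.8, 9.9, 9.9, 10.0, 10.1, 10.2, 10.3, 10.3, 10.4, 10.5, 10.6, 10.7, 10.8, 10.9.
n = 21.
r = 1 + (75/100)·(21 − 1) = 1 + 15 = 16.
r is an integer, so P75 is the value at rank 16: 10.4.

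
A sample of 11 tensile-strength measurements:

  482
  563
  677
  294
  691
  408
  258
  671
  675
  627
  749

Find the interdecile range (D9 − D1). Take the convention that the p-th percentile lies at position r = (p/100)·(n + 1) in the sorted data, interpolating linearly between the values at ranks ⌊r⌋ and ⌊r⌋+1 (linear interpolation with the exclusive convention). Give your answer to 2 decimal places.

Sorted: 258, 294, 408, 482, 563, 627, 671, 675, 677, 691, 749.
n = 11.
P10: r = 1.2; ranks 1–2 are 258, 294; interpolating gives 265.2.
P90: r = 10.8; ranks 10–11 are 691, 749; interpolating gives 737.4.
Difference: 737.4 − 265.2 = 472.2.

472.20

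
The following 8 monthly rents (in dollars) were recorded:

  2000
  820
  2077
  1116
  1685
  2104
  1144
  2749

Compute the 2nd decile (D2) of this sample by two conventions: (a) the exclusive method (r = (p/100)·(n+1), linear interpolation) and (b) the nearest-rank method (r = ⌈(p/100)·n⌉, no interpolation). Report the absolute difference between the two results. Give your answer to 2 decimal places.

59.20

Sorted: 820, 1116, 1144, 1685, 2000, 2077, 2104, 2749.
n = 8.
(a) r = 1.8; between ranks 1 (820) and 2 (1116): 1056.8.
(b) the nearest-rank method: rank 2 → 1116.
|1056.8 − 1116| = 59.2.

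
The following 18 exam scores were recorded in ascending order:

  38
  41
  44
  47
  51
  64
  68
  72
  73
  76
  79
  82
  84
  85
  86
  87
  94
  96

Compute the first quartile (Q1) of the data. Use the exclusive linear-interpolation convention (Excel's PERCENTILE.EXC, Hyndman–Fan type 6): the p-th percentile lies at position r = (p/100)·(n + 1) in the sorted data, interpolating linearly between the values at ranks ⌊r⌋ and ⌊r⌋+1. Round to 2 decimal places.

n = 18.
r = (25/100)·(18 + 1) = 4.75.
Rank 4 is 47 and rank 5 is 51.
Interpolate: 47 + 0.75·(51 − 47) = 47 + 0.75·4 = 50.

50.00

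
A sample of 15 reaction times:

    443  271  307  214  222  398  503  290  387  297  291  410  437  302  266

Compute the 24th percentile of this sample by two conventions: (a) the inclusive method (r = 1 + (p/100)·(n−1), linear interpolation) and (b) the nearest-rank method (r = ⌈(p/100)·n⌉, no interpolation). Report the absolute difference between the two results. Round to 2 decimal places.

6.84

Sorted: 214, 222, 266, 271, 290, 291, 297, 302, 307, 387, 398, 410, 437, 443, 503.
n = 15.
(a) r = 4.36; between ranks 4 (271) and 5 (290): 277.84.
(b) the nearest-rank method: rank 4 → 271.
|277.84 − 271| = 6.84.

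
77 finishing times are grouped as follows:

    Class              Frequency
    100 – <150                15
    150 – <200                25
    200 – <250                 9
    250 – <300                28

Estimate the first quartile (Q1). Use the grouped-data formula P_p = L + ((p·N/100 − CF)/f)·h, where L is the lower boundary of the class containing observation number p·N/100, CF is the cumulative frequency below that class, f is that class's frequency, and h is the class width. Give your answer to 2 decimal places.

N = 77; target position k = 25/100 · 77 = 19.25.
Cumulative frequencies: 15, 40, 49, 77.
Observation 19.25 falls in the class 150 – <200.
L = 150, CF = 15, f = 25, h = 50.
P25 = 150 + ((19.25 − 15)/25)·50 = 150 + 8.5 = 158.5.

158.50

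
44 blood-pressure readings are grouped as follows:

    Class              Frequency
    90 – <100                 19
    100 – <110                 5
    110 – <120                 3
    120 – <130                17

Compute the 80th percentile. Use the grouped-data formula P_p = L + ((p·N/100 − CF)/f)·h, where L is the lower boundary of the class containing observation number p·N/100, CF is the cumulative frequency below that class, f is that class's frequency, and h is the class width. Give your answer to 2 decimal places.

N = 44; target position k = 80/100 · 44 = 35.2.
Cumulative frequencies: 19, 24, 27, 44.
Observation 35.2 falls in the class 120 – <130.
L = 120, CF = 27, f = 17, h = 10.
P80 = 120 + ((35.2 − 27)/17)·10 = 120 + 4.82353 = 124.824.

124.82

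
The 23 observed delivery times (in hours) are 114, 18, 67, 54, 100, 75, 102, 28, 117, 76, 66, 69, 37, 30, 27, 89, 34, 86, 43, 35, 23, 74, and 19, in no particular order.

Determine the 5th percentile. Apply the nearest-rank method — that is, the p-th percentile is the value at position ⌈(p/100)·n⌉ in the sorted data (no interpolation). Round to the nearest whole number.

Sorted: 18, 19, 23, 27, 28, 30, 34, 35, 37, 43, 54, 66, 67, 69, 74, 75, 76, 86, 89, 100, 102, 114, 117.
n = 23.
Position = ⌈5/100 · 23⌉ = ⌈1.15⌉ = 2.
The value at rank 2 is 19.

19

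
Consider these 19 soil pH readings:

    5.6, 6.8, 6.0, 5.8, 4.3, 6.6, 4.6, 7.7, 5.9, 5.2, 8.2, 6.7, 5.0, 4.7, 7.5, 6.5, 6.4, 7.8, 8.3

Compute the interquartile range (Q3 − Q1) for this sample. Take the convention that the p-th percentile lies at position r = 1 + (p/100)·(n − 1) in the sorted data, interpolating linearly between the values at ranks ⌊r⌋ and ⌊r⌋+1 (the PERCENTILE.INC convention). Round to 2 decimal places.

1.75

Sorted: 4.3, 4.6, 4.7, 5.0, 5.2, 5.6, 5.8, 5.9, 6.0, 6.4, 6.5, 6.6, 6.7, 6.8, 7.5, 7.7, 7.8, 8.2, 8.3.
n = 19.
P25: r = 5.5; ranks 5–6 are 5.2, 5.6; interpolating gives 5.4.
P75: r = 14.5; ranks 14–15 are 6.8, 7.5; interpolating gives 7.15.
Difference: 7.15 − 5.4 = 1.75.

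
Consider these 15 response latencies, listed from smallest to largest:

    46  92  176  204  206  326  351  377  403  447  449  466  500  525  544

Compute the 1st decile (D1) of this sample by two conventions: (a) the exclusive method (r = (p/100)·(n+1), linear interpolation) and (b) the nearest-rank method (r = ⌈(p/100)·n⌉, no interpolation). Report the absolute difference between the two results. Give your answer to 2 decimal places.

18.40

n = 15.
(a) r = 1.6; between ranks 1 (46) and 2 (92): 73.6.
(b) the nearest-rank method: rank 2 → 92.
|73.6 − 92| = 18.4.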